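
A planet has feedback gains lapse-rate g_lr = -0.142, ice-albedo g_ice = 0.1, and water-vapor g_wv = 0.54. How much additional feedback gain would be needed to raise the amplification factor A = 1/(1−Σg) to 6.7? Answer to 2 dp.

0.35

Current total gain = 0.498.
Target gain for A = 6.7: g* = 1 − 1/6.7 = 0.8507.
Additional gain needed = 0.8507 − 0.498 = 0.35.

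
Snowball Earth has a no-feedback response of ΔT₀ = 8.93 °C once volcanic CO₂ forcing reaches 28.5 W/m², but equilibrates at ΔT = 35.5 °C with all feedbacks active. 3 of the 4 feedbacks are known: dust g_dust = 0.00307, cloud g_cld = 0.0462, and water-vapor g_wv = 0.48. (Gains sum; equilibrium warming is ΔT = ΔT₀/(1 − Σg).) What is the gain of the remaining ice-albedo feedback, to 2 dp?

Amplification A = ΔT/ΔT₀ = 35.5/8.93 = 3.975.
Total gain g = 1 − 1/A = 1 − 1/3.975 = 0.7484.
Known gains sum to 0.00307 + 0.0462 + 0.48 = 0.52927.
g_ice = 0.7484 − 0.52927 = 0.22.

0.22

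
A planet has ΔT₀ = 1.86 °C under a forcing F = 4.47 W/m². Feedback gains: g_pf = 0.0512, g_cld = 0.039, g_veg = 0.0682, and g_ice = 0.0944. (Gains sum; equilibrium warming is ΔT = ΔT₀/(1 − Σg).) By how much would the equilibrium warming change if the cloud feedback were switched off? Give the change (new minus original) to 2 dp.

-0.12 °C

Original: g = 0.2528, ΔT = 1.86/(1−0.2528) = 2.4893 °C.
Without cloud: g' = 0.2138, ΔT' = 1.86/(1−0.2138) = 2.3658 °C.
Change = 2.3658 − 2.4893 = -0.12 °C.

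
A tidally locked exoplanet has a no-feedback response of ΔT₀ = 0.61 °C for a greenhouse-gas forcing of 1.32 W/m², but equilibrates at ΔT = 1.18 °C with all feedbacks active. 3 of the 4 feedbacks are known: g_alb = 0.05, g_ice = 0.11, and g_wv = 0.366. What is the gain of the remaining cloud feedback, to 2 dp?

Amplification A = ΔT/ΔT₀ = 1.18/0.61 = 1.934.
Total gain g = 1 − 1/A = 1 − 1/1.934 = 0.4829.
Known gains sum to 0.05 + 0.11 + 0.366 = 0.526.
g_cld = 0.4829 − 0.526 = -0.04.

-0.04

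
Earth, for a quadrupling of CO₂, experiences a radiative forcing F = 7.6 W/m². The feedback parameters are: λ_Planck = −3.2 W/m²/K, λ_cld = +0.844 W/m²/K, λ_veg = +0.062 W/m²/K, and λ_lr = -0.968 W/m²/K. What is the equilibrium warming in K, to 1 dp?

2.3 K

Net feedback parameter λ = (−3.2) + (+0.844) + (+0.062) + (-0.968) = -3.262 W/m²/K.
ΔT = −F/λ = −7.6/(-3.262) = 2.3 K.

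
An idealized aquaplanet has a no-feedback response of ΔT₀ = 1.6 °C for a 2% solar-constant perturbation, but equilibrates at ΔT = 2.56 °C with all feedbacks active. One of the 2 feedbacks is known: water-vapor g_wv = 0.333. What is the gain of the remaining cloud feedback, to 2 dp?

Amplification A = ΔT/ΔT₀ = 2.56/1.6 = 1.6.
Total gain g = 1 − 1/A = 1 − 1/1.6 = 0.375.
The known gain is 0.333.
g_cld = 0.375 − 0.333 = 0.04.

0.04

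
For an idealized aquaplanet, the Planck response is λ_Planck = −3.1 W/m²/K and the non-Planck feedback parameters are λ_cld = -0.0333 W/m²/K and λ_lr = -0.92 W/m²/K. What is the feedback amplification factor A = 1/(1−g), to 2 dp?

0.76

Convert to gains: g_cld = -0.0333/3.1 = -0.01074; g_lr = -0.92/3.1 = -0.2968.
Total gain g = -0.30754.
A = 1/(1 + 0.30754) = 0.76.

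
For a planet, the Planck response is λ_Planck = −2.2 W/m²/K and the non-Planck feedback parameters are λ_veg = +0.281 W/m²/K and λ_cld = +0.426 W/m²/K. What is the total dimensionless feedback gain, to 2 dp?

0.32

Convert to gains: g_veg = 0.281/2.2 = 0.1277; g_cld = 0.426/2.2 = 0.1936.
Total gain g = 0.3213.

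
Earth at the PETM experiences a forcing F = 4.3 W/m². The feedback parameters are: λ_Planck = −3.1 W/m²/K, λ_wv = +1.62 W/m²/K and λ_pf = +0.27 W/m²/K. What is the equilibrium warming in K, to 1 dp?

Net feedback parameter λ = (−3.1) + (+1.62) + (+0.27) = -1.21 W/m²/K.
ΔT = −F/λ = −4.3/(-1.21) = 3.6 K.

3.6 K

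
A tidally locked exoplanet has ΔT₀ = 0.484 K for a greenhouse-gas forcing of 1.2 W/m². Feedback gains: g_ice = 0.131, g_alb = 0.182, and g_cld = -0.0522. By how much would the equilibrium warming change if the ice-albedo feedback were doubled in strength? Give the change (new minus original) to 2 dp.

0.14 K

Original: g = 0.2608, ΔT = 0.484/(1−0.2608) = 0.6548 K.
With doubled ice-albedo: g' = 0.3918, ΔT' = 0.484/(1−0.3918) = 0.7958 K.
Change = 0.7958 − 0.6548 = 0.14 K.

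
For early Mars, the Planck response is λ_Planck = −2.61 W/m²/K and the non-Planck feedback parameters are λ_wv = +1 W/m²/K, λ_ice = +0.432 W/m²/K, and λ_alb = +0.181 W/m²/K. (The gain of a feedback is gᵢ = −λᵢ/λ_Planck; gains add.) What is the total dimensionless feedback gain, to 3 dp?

Convert to gains: g_wv = 1/2.61 = 0.3831; g_ice = 0.432/2.61 = 0.1655; g_alb = 0.181/2.61 = 0.06935.
Total gain g = 0.61795.

0.618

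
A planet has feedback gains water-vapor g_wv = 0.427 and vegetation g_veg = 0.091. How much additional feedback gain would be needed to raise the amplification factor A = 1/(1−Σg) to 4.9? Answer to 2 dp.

Current total gain = 0.518.
Target gain for A = 4.9: g* = 1 − 1/4.9 = 0.7959.
Additional gain needed = 0.7959 − 0.518 = 0.28.

0.28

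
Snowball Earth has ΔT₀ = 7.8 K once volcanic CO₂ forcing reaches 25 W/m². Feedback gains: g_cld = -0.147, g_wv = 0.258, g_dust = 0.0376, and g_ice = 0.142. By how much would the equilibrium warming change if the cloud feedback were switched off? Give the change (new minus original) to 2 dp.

Original: g = 0.2906, ΔT = 7.8/(1−0.2906) = 10.9952 K.
Without cloud: g' = 0.4376, ΔT' = 7.8/(1−0.4376) = 13.8691 K.
Change = 13.8691 − 10.9952 = 2.87 K.

2.87 K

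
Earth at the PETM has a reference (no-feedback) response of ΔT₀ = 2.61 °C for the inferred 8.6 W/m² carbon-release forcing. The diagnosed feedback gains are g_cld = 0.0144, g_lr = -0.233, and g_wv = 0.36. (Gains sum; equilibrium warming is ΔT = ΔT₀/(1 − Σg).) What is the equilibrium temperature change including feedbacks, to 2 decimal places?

Total gain g = 0.0144 − 0.233 + 0.36 = 0.1414.
Amplification A = 1/(1 − 0.1414) = 1.165.
ΔT = 2.61 × 1.165 = 3.04 °C.

3.04 °C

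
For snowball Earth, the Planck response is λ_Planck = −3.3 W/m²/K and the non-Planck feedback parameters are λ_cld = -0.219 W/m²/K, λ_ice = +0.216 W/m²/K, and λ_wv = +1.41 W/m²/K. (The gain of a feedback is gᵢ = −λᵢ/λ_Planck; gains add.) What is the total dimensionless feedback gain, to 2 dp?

Convert to gains: g_cld = -0.219/3.3 = -0.06636; g_ice = 0.216/3.3 = 0.06545; g_wv = 1.41/3.3 = 0.4273.
Total gain g = 0.42639.

0.43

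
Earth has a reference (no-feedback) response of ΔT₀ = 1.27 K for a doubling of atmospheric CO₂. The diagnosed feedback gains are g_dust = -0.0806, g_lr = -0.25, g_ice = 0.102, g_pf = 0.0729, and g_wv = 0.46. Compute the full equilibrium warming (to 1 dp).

1.8 K

Total gain g = -0.0806 − 0.25 + 0.102 + 0.0729 + 0.46 = 0.3043.
Amplification A = 1/(1 − 0.3043) = 1.437.
ΔT = 1.27 × 1.437 = 1.8 K.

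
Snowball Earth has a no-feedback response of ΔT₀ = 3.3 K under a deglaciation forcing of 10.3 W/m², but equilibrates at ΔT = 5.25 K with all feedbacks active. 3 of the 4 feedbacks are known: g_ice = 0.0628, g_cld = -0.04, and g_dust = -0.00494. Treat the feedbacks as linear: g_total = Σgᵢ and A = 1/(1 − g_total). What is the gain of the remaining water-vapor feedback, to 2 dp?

Amplification A = ΔT/ΔT₀ = 5.25/3.3 = 1.591.
Total gain g = 1 − 1/A = 1 − 1/1.591 = 0.3715.
Known gains sum to 0.0628 − 0.04 − 0.00494 = 0.01786.
g_wv = 0.3715 − 0.01786 = 0.35.

0.35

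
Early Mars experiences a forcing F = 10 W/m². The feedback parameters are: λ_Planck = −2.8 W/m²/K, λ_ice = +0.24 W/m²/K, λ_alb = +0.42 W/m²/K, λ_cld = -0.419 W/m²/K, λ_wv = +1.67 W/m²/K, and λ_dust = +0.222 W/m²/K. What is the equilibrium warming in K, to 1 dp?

15.0 K

Net feedback parameter λ = (−2.8) + (+0.24) + (+0.42) + (-0.419) + (+1.67) + (+0.222) = -0.667 W/m²/K.
ΔT = −F/λ = −10/(-0.667) = 15.0 K.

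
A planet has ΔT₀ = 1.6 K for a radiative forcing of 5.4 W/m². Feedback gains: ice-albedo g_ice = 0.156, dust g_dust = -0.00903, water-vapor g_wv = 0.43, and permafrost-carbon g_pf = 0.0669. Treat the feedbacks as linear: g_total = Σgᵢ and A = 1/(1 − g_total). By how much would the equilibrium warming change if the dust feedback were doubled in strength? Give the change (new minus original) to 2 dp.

-0.11 K

Original: g = 0.64387, ΔT = 1.6/(1−0.64387) = 4.4927 K.
With doubled dust: g' = 0.63484, ΔT' = 1.6/(1−0.63484) = 4.3816 K.
Change = 4.3816 − 4.4927 = -0.11 K.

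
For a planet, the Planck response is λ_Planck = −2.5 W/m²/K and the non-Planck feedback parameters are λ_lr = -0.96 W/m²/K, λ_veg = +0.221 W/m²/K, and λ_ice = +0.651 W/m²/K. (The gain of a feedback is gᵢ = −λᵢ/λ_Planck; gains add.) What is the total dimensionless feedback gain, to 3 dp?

-0.035

Convert to gains: g_lr = -0.96/2.5 = -0.384; g_veg = 0.221/2.5 = 0.0884; g_ice = 0.651/2.5 = 0.2604.
Total gain g = -0.0352.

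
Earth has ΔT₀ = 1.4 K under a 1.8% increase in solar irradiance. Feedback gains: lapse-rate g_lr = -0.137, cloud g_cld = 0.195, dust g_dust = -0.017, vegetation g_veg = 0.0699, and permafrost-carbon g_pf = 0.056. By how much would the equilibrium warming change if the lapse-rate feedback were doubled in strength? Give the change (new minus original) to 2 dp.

Original: g = 0.1669, ΔT = 1.4/(1−0.1669) = 1.6805 K.
With doubled lapse-rate: g' = 0.0299, ΔT' = 1.4/(1−0.0299) = 1.4432 K.
Change = 1.4432 − 1.6805 = -0.24 K.

-0.24 K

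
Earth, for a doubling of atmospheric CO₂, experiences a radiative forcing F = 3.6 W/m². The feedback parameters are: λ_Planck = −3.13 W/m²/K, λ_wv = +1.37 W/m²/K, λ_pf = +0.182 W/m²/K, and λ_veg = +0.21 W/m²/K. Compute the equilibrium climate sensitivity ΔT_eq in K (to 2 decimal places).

Net feedback parameter λ = (−3.13) + (+1.37) + (+0.182) + (+0.21) = -1.368 W/m²/K.
ΔT = −F/λ = −3.6/(-1.368) = 2.63 K.

2.63 K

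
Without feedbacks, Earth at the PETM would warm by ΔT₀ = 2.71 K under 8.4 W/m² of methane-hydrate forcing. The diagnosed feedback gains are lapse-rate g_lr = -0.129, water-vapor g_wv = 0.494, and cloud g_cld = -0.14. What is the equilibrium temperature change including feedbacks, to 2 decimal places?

Total gain g = -0.129 + 0.494 − 0.14 = 0.225.
Amplification A = 1/(1 − 0.225) = 1.29.
ΔT = 2.71 × 1.29 = 3.50 K.

3.50 K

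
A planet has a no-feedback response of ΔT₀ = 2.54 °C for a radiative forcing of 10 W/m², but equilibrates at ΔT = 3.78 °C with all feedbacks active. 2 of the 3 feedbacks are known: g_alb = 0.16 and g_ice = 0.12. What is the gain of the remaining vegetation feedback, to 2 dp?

Amplification A = ΔT/ΔT₀ = 3.78/2.54 = 1.488.
Total gain g = 1 − 1/A = 1 − 1/1.488 = 0.328.
Known gains sum to 0.16 + 0.12 = 0.28.
g_veg = 0.328 − 0.28 = 0.05.

0.05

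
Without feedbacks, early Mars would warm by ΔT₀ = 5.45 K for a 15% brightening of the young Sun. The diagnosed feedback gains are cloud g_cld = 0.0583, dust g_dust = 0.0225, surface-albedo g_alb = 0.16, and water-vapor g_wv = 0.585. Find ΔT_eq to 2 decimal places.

31.29 K

Total gain g = 0.0583 + 0.0225 + 0.16 + 0.585 = 0.8258.
Amplification A = 1/(1 − 0.8258) = 5.741.
ΔT = 5.45 × 5.741 = 31.29 K.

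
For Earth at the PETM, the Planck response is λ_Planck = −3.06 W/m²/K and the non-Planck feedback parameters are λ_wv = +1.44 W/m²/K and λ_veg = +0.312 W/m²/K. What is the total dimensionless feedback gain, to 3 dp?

0.573

Convert to gains: g_wv = 1.44/3.06 = 0.4706; g_veg = 0.312/3.06 = 0.102.
Total gain g = 0.5726.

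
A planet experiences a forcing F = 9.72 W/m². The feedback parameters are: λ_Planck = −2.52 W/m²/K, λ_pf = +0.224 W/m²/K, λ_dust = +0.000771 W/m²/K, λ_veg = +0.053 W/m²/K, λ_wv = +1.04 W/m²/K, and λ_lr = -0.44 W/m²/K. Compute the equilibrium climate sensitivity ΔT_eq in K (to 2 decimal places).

Net feedback parameter λ = (−2.52) + (+0.224) + (+0.000771) + (+0.053) + (+1.04) + (-0.44) = -1.642229 W/m²/K.
ΔT = −F/λ = −9.72/(-1.642229) = 5.92 K.

5.92 K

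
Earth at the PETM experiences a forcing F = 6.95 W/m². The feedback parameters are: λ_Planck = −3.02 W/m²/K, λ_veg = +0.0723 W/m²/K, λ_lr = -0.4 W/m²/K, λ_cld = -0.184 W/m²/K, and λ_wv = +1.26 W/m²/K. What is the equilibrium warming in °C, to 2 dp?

Net feedback parameter λ = (−3.02) + (+0.0723) + (-0.4) + (-0.184) + (+1.26) = -2.2717 W/m²/K.
ΔT = −F/λ = −6.95/(-2.2717) = 3.06 °C.

3.06 °C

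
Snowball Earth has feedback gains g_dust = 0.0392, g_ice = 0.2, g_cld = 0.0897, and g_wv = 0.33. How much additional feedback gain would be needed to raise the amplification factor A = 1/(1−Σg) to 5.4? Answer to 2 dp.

Current total gain = 0.6589.
Target gain for A = 5.4: g* = 1 − 1/5.4 = 0.8148.
Additional gain needed = 0.8148 − 0.6589 = 0.16.

0.16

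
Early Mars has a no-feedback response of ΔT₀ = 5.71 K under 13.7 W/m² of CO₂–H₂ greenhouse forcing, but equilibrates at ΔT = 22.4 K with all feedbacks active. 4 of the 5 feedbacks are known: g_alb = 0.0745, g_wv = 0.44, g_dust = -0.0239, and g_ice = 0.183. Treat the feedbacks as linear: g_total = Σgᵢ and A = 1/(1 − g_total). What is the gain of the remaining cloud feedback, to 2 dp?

Amplification A = ΔT/ΔT₀ = 22.4/5.71 = 3.923.
Total gain g = 1 − 1/A = 1 − 1/3.923 = 0.7451.
Known gains sum to 0.0745 + 0.44 − 0.0239 + 0.183 = 0.6736.
g_cld = 0.7451 − 0.6736 = 0.07.

0.07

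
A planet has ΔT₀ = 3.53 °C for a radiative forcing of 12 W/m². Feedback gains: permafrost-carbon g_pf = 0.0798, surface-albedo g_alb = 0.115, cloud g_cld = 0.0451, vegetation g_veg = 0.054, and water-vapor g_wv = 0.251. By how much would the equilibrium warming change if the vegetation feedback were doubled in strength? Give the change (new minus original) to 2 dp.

Original: g = 0.5449, ΔT = 3.53/(1−0.5449) = 7.7565 °C.
With doubled vegetation: g' = 0.5989, ΔT' = 3.53/(1−0.5989) = 8.8008 °C.
Change = 8.8008 − 7.7565 = 1.04 °C.

1.04 °C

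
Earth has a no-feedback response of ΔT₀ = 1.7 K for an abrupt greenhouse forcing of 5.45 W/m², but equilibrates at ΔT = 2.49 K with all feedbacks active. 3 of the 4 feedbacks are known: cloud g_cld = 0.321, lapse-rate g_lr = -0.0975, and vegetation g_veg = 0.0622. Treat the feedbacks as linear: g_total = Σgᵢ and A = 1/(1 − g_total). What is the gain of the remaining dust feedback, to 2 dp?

0.03

Amplification A = ΔT/ΔT₀ = 2.49/1.7 = 1.465.
Total gain g = 1 − 1/A = 1 − 1/1.465 = 0.3174.
Known gains sum to 0.321 − 0.0975 + 0.0622 = 0.2857.
g_dust = 0.3174 − 0.2857 = 0.03.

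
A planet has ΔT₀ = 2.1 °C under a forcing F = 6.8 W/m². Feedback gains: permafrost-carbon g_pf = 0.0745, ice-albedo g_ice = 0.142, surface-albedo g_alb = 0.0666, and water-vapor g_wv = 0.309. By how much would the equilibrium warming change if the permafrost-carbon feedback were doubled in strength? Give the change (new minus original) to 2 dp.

1.15 °C

Original: g = 0.5921, ΔT = 2.1/(1−0.5921) = 5.1483 °C.
With doubled permafrost-carbon: g' = 0.6666, ΔT' = 2.1/(1−0.6666) = 6.2987 °C.
Change = 6.2987 − 5.1483 = 1.15 °C.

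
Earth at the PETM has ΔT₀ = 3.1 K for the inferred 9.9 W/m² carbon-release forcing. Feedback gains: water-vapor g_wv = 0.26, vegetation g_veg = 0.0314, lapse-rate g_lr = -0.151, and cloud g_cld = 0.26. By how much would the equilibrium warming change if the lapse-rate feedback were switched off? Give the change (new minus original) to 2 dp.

1.74 K

Original: g = 0.4004, ΔT = 3.1/(1−0.4004) = 5.1701 K.
Without lapse-rate: g' = 0.5514, ΔT' = 3.1/(1−0.5514) = 6.9104 K.
Change = 6.9104 − 5.1701 = 1.74 K.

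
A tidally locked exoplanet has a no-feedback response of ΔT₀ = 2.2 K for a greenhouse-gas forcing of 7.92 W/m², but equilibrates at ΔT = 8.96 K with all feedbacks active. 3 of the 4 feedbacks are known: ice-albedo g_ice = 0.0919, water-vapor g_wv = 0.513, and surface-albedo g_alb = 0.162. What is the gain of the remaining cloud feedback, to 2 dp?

-0.01

Amplification A = ΔT/ΔT₀ = 8.96/2.2 = 4.073.
Total gain g = 1 − 1/A = 1 − 1/4.073 = 0.7545.
Known gains sum to 0.0919 + 0.513 + 0.162 = 0.7669.
g_cld = 0.7545 − 0.7669 = -0.01.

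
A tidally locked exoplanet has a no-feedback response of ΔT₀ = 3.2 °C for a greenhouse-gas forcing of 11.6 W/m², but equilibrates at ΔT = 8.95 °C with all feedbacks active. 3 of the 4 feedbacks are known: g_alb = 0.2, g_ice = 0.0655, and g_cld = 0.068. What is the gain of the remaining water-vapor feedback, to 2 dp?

Amplification A = ΔT/ΔT₀ = 8.95/3.2 = 2.797.
Total gain g = 1 − 1/A = 1 − 1/2.797 = 0.6425.
Known gains sum to 0.2 + 0.0655 + 0.068 = 0.3335.
g_wv = 0.6425 − 0.3335 = 0.31.

0.31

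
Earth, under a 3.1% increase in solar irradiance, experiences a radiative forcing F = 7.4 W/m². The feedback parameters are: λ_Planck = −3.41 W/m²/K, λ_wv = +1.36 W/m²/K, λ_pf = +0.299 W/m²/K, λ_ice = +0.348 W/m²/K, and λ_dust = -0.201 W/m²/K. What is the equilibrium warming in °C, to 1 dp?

Net feedback parameter λ = (−3.41) + (+1.36) + (+0.299) + (+0.348) + (-0.201) = -1.604 W/m²/K.
ΔT = −F/λ = −7.4/(-1.604) = 4.6 °C.

4.6 °C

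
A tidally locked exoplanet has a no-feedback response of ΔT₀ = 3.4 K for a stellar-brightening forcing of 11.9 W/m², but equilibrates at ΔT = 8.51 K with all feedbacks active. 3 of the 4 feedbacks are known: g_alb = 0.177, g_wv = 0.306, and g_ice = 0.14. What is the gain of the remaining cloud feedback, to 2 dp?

Amplification A = ΔT/ΔT₀ = 8.51/3.4 = 2.503.
Total gain g = 1 − 1/A = 1 − 1/2.503 = 0.6005.
Known gains sum to 0.177 + 0.306 + 0.14 = 0.623.
g_cld = 0.6005 − 0.623 = -0.02.

-0.02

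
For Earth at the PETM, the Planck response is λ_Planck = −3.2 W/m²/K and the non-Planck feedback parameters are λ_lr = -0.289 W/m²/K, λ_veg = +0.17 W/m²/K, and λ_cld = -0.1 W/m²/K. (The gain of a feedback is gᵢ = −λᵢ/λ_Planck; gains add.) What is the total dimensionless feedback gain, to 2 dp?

Convert to gains: g_lr = -0.289/3.2 = -0.09031; g_veg = 0.17/3.2 = 0.05312; g_cld = -0.1/3.2 = -0.03125.
Total gain g = -0.06844.

-0.07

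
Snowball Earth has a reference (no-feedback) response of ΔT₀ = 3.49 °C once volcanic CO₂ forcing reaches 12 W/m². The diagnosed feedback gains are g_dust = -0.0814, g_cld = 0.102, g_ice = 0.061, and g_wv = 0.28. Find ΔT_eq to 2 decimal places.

5.47 °C

Total gain g = -0.0814 + 0.102 + 0.061 + 0.28 = 0.3616.
Amplification A = 1/(1 − 0.3616) = 1.566.
ΔT = 3.49 × 1.566 = 5.47 °C.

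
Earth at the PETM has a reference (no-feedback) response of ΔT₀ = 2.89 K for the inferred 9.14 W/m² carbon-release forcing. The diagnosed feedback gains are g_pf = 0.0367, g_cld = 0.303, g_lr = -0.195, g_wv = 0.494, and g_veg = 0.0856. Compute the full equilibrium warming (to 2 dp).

Total gain g = 0.0367 + 0.303 − 0.195 + 0.494 + 0.0856 = 0.7243.
Amplification A = 1/(1 − 0.7243) = 3.627.
ΔT = 2.89 × 3.627 = 10.48 K.

10.48 K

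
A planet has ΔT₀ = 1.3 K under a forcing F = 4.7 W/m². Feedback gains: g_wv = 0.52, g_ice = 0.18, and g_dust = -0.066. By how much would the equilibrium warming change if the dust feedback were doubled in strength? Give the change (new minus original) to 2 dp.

Original: g = 0.634, ΔT = 1.3/(1−0.634) = 3.5519 K.
With doubled dust: g' = 0.568, ΔT' = 1.3/(1−0.568) = 3.0093 K.
Change = 3.0093 − 3.5519 = -0.54 K.

-0.54 K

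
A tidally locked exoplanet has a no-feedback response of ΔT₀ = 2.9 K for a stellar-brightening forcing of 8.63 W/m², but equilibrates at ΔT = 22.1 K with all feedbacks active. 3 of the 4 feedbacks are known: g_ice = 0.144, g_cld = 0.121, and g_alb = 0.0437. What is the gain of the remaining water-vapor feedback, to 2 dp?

Amplification A = ΔT/ΔT₀ = 22.1/2.9 = 7.621.
Total gain g = 1 − 1/A = 1 − 1/7.621 = 0.8688.
Known gains sum to 0.144 + 0.121 + 0.0437 = 0.3087.
g_wv = 0.8688 − 0.3087 = 0.56.

0.56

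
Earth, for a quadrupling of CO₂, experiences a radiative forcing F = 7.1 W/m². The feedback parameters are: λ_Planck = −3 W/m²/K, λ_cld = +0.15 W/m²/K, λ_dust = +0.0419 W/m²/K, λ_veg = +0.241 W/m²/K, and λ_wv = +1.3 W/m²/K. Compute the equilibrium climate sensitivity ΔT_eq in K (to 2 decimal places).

Net feedback parameter λ = (−3) + (+0.15) + (+0.0419) + (+0.241) + (+1.3) = -1.2671 W/m²/K.
ΔT = −F/λ = −7.1/(-1.2671) = 5.60 K.

5.60 K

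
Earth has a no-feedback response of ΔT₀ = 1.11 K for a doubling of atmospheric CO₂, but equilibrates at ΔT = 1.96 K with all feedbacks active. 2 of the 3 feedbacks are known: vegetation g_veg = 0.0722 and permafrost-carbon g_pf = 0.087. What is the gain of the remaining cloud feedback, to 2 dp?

Amplification A = ΔT/ΔT₀ = 1.96/1.11 = 1.766.
Total gain g = 1 − 1/A = 1 − 1/1.766 = 0.4337.
Known gains sum to 0.0722 + 0.087 = 0.1592.
g_cld = 0.4337 − 0.1592 = 0.27.

0.27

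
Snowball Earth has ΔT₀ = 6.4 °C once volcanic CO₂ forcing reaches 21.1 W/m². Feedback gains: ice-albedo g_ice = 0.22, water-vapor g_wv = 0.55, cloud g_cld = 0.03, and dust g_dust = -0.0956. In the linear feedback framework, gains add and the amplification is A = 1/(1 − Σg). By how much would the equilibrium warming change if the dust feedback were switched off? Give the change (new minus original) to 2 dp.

Original: g = 0.7044, ΔT = 6.4/(1−0.7044) = 21.6509 °C.
Without dust: g' = 0.8, ΔT' = 6.4/(1−0.8) = 32.0000 °C.
Change = 32.0000 − 21.6509 = 10.35 °C.

10.35 °C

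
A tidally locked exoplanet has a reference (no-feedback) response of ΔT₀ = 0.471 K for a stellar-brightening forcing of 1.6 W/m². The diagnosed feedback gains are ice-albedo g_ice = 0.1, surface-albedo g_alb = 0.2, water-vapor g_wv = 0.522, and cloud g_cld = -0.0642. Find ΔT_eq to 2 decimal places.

1.94 K

Total gain g = 0.1 + 0.2 + 0.522 − 0.0642 = 0.7578.
Amplification A = 1/(1 − 0.7578) = 4.129.
ΔT = 0.471 × 4.129 = 1.94 K.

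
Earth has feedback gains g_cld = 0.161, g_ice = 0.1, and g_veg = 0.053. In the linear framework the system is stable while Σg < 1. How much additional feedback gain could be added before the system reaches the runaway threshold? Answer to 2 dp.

0.69

Current total gain = 0.161 + 0.1 + 0.053 = 0.314.
Margin to runaway = 1 − 0.314 = 0.69.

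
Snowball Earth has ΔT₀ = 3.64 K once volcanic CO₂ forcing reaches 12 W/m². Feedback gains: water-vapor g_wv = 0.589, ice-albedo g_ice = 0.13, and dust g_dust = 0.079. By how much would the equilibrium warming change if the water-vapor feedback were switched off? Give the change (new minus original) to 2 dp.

Original: g = 0.798, ΔT = 3.64/(1−0.798) = 18.0198 K.
Without water-vapor: g' = 0.209, ΔT' = 3.64/(1−0.209) = 4.6018 K.
Change = 4.6018 − 18.0198 = -13.42 K.

-13.42 K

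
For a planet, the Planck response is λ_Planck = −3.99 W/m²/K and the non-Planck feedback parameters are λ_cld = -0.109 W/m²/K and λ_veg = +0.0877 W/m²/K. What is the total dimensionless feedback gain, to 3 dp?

Convert to gains: g_cld = -0.109/3.99 = -0.02732; g_veg = 0.0877/3.99 = 0.02198.
Total gain g = -0.00534.

-0.005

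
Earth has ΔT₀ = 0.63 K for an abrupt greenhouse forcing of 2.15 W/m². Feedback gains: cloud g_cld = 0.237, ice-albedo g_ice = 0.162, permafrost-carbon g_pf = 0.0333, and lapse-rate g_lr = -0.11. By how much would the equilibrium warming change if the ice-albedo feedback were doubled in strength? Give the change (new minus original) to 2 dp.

0.29 K

Original: g = 0.3223, ΔT = 0.63/(1−0.3223) = 0.9296 K.
With doubled ice-albedo: g' = 0.4843, ΔT' = 0.63/(1−0.4843) = 1.2216 K.
Change = 1.2216 − 0.9296 = 0.29 K.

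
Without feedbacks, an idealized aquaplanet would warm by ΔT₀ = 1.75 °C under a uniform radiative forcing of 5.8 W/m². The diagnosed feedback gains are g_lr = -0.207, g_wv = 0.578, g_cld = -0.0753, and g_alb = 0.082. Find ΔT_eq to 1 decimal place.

2.8 °C

Total gain g = -0.207 + 0.578 − 0.0753 + 0.082 = 0.3777.
Amplification A = 1/(1 − 0.3777) = 1.607.
ΔT = 1.75 × 1.607 = 2.8 °C.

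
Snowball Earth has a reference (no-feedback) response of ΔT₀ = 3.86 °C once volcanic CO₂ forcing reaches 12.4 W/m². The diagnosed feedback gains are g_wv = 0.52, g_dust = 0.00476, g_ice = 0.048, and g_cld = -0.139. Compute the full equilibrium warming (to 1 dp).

Total gain g = 0.52 + 0.00476 + 0.048 − 0.139 = 0.43376.
Amplification A = 1/(1 − 0.43376) = 1.766.
ΔT = 3.86 × 1.766 = 6.8 °C.

6.8 °C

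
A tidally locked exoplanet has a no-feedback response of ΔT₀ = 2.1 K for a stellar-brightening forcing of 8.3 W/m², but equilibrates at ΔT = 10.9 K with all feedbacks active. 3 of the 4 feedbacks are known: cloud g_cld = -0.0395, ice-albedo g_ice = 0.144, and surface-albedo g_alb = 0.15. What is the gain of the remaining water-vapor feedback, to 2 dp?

Amplification A = ΔT/ΔT₀ = 10.9/2.1 = 5.19.
Total gain g = 1 − 1/A = 1 − 1/5.19 = 0.8073.
Known gains sum to -0.0395 + 0.144 + 0.15 = 0.2545.
g_wv = 0.8073 − 0.2545 = 0.55.

0.55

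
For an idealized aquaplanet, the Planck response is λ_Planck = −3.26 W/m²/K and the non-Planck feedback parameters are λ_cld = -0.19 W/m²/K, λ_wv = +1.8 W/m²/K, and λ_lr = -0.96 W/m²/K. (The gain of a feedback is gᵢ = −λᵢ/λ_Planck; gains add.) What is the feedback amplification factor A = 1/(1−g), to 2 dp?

Convert to gains: g_cld = -0.19/3.26 = -0.05828; g_wv = 1.8/3.26 = 0.5521; g_lr = -0.96/3.26 = -0.2945.
Total gain g = 0.19932.
A = 1/(1 − 0.19932) = 1.25.

1.25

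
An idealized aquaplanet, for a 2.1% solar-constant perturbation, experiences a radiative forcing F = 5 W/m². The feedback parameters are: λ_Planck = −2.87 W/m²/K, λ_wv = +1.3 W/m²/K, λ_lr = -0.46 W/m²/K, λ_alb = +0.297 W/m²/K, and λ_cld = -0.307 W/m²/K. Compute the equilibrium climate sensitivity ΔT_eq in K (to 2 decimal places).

Net feedback parameter λ = (−2.87) + (+1.3) + (-0.46) + (+0.297) + (-0.307) = -2.04 W/m²/K.
ΔT = −F/λ = −5/(-2.04) = 2.45 K.

2.45 K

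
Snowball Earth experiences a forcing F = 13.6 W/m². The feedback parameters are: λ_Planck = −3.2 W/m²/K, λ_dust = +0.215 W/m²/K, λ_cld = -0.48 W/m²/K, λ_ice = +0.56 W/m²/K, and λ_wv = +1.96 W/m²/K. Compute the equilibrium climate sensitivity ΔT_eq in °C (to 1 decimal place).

14.4 °C

Net feedback parameter λ = (−3.2) + (+0.215) + (-0.48) + (+0.56) + (+1.96) = -0.945 W/m²/K.
ΔT = −F/λ = −13.6/(-0.945) = 14.4 °C.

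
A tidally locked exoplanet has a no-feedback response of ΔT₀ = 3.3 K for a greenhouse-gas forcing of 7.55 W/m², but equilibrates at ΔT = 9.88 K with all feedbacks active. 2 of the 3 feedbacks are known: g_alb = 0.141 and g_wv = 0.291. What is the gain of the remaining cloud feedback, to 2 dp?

0.23

Amplification A = ΔT/ΔT₀ = 9.88/3.3 = 2.994.
Total gain g = 1 − 1/A = 1 − 1/2.994 = 0.666.
Known gains sum to 0.141 + 0.291 = 0.432.
g_cld = 0.666 − 0.432 = 0.23.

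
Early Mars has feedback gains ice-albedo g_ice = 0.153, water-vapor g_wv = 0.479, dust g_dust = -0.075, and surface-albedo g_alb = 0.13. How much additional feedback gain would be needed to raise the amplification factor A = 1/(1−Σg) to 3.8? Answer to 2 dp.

0.05

Current total gain = 0.687.
Target gain for A = 3.8: g* = 1 − 1/3.8 = 0.7368.
Additional gain needed = 0.7368 − 0.687 = 0.05.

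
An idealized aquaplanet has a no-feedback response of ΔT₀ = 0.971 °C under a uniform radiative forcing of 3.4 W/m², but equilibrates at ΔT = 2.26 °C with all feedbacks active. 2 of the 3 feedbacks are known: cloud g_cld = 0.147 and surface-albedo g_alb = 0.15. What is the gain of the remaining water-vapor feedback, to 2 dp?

Amplification A = ΔT/ΔT₀ = 2.26/0.971 = 2.327.
Total gain g = 1 − 1/A = 1 − 1/2.327 = 0.5703.
Known gains sum to 0.147 + 0.15 = 0.297.
g_wv = 0.5703 − 0.297 = 0.27.

0.27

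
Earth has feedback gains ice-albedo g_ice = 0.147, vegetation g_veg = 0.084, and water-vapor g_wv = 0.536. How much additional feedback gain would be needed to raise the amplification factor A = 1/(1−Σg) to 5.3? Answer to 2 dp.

0.04

Current total gain = 0.767.
Target gain for A = 5.3: g* = 1 − 1/5.3 = 0.8113.
Additional gain needed = 0.8113 − 0.767 = 0.04.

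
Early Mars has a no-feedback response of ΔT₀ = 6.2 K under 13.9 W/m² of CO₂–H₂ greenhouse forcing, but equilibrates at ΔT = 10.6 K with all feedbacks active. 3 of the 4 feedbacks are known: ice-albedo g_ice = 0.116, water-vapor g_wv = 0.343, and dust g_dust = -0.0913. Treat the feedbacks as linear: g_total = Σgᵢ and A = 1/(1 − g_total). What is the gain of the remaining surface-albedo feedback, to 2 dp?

Amplification A = ΔT/ΔT₀ = 10.6/6.2 = 1.71.
Total gain g = 1 − 1/A = 1 − 1/1.71 = 0.4152.
Known gains sum to 0.116 + 0.343 − 0.0913 = 0.3677.
g_alb = 0.4152 − 0.3677 = 0.05.

0.05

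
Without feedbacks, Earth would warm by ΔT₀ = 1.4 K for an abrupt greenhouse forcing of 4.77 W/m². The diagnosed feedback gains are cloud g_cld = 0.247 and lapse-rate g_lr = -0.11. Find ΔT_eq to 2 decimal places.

1.62 K

Total gain g = 0.247 − 0.11 = 0.137.
Amplification A = 1/(1 − 0.137) = 1.159.
ΔT = 1.4 × 1.159 = 1.62 K.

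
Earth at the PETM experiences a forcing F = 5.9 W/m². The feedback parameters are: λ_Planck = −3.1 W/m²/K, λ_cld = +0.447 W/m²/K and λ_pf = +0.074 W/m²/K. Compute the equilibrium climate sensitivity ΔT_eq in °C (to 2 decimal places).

2.29 °C

Net feedback parameter λ = (−3.1) + (+0.447) + (+0.074) = -2.579 W/m²/K.
ΔT = −F/λ = −5.9/(-2.579) = 2.29 °C.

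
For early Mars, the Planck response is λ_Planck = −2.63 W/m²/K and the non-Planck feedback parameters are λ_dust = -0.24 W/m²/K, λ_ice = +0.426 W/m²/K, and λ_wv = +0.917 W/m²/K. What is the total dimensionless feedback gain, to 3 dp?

0.419

Convert to gains: g_dust = -0.24/2.63 = -0.09125; g_ice = 0.426/2.63 = 0.162; g_wv = 0.917/2.63 = 0.3487.
Total gain g = 0.41945.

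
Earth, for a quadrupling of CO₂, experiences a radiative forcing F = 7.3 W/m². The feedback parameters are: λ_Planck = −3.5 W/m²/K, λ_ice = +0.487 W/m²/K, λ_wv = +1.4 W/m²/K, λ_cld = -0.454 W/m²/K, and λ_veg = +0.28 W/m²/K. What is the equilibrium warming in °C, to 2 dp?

Net feedback parameter λ = (−3.5) + (+0.487) + (+1.4) + (-0.454) + (+0.28) = -1.787 W/m²/K.
ΔT = −F/λ = −7.3/(-1.787) = 4.09 °C.

4.09 °C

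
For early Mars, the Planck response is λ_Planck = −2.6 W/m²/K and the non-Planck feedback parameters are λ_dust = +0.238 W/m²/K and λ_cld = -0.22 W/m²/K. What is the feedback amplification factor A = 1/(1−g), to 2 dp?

1.01

Convert to gains: g_dust = 0.238/2.6 = 0.09154; g_cld = -0.22/2.6 = -0.08462.
Total gain g = 0.00692.
A = 1/(1 − 0.00692) = 1.01.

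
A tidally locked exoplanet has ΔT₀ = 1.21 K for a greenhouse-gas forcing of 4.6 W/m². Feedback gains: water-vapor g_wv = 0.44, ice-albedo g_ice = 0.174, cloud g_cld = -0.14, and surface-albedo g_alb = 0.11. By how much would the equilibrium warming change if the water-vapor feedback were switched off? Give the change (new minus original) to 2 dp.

-1.50 K

Original: g = 0.584, ΔT = 1.21/(1−0.584) = 2.9087 K.
Without water-vapor: g' = 0.144, ΔT' = 1.21/(1−0.144) = 1.4136 K.
Change = 1.4136 − 2.9087 = -1.50 K.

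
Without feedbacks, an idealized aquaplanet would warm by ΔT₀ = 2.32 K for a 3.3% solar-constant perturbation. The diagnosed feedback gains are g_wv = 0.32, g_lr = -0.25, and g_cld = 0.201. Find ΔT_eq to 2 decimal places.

Total gain g = 0.32 − 0.25 + 0.201 = 0.271.
Amplification A = 1/(1 − 0.271) = 1.372.
ΔT = 2.32 × 1.372 = 3.18 K.

3.18 K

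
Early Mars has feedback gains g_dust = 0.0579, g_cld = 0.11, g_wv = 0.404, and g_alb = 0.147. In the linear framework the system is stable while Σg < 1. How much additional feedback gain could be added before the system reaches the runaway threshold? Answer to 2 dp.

0.28

Current total gain = 0.0579 + 0.11 + 0.404 + 0.147 = 0.7189.
Margin to runaway = 1 − 0.7189 = 0.28.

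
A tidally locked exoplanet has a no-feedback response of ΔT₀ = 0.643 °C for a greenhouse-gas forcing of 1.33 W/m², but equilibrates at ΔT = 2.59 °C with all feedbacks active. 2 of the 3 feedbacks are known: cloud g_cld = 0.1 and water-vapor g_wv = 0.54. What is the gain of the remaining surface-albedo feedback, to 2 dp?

0.11

Amplification A = ΔT/ΔT₀ = 2.59/0.643 = 4.028.
Total gain g = 1 − 1/A = 1 − 1/4.028 = 0.7517.
Known gains sum to 0.1 + 0.54 = 0.64.
g_alb = 0.7517 − 0.64 = 0.11.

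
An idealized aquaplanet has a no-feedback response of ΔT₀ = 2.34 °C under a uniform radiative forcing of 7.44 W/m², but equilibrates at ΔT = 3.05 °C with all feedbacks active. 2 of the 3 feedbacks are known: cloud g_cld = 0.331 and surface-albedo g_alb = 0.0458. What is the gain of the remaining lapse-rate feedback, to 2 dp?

Amplification A = ΔT/ΔT₀ = 3.05/2.34 = 1.303.
Total gain g = 1 − 1/A = 1 − 1/1.303 = 0.2325.
Known gains sum to 0.331 + 0.0458 = 0.3768.
g_lr = 0.2325 − 0.3768 = -0.14.

-0.14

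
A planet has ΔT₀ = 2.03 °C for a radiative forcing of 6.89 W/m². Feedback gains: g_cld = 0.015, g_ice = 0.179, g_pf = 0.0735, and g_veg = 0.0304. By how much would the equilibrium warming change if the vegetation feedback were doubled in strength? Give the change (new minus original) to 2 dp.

0.13 °C

Original: g = 0.2979, ΔT = 2.03/(1−0.2979) = 2.8913 °C.
With doubled vegetation: g' = 0.3283, ΔT' = 2.03/(1−0.3283) = 3.0222 °C.
Change = 3.0222 − 2.8913 = 0.13 °C.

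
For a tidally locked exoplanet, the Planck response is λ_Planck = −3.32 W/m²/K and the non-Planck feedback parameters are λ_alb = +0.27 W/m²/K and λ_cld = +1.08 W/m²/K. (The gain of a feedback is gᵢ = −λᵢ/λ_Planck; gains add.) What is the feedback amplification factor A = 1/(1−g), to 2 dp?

Convert to gains: g_alb = 0.27/3.32 = 0.08133; g_cld = 1.08/3.32 = 0.3253.
Total gain g = 0.40663.
A = 1/(1 − 0.40663) = 1.69.

1.69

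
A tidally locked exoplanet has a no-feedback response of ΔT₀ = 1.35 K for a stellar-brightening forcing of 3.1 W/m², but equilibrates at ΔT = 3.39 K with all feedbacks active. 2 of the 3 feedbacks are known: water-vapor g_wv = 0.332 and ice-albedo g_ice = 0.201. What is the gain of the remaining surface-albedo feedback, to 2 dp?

Amplification A = ΔT/ΔT₀ = 3.39/1.35 = 2.511.
Total gain g = 1 − 1/A = 1 − 1/2.511 = 0.6018.
Known gains sum to 0.332 + 0.201 = 0.533.
g_alb = 0.6018 − 0.533 = 0.07.

0.07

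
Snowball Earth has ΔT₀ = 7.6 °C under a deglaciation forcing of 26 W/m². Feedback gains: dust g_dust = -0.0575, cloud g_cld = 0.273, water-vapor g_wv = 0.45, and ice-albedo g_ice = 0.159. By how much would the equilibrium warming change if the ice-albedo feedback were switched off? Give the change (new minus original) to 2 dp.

Original: g = 0.8245, ΔT = 7.6/(1−0.8245) = 43.3048 °C.
Without ice-albedo: g' = 0.6655, ΔT' = 7.6/(1−0.6655) = 22.7205 °C.
Change = 22.7205 − 43.3048 = -20.58 °C.

-20.58 °C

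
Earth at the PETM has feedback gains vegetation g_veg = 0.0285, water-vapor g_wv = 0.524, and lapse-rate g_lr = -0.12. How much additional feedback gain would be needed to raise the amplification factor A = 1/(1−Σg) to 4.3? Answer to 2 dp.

Current total gain = 0.4325.
Target gain for A = 4.3: g* = 1 − 1/4.3 = 0.7674.
Additional gain needed = 0.7674 − 0.4325 = 0.33.

0.33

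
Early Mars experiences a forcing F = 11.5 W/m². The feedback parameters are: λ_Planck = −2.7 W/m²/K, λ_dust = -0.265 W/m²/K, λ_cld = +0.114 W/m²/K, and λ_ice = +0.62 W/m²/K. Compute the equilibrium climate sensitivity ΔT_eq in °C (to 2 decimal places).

5.15 °C

Net feedback parameter λ = (−2.7) + (-0.265) + (+0.114) + (+0.62) = -2.231 W/m²/K.
ΔT = −F/λ = −11.5/(-2.231) = 5.15 °C.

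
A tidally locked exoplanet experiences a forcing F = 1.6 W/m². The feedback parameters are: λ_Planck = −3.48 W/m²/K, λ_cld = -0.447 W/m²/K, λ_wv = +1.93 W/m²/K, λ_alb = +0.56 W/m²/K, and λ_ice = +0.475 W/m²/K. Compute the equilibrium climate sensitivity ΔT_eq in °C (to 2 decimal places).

1.66 °C

Net feedback parameter λ = (−3.48) + (-0.447) + (+1.93) + (+0.56) + (+0.475) = -0.962 W/m²/K.
ΔT = −F/λ = −1.6/(-0.962) = 1.66 °C.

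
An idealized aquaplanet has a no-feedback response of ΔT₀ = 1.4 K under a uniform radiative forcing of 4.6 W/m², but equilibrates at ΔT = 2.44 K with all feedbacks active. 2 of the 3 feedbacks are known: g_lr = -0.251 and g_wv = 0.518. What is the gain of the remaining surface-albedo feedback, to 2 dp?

0.16

Amplification A = ΔT/ΔT₀ = 2.44/1.4 = 1.743.
Total gain g = 1 − 1/A = 1 − 1/1.743 = 0.4263.
Known gains sum to -0.251 + 0.518 = 0.267.
g_alb = 0.4263 − 0.267 = 0.16.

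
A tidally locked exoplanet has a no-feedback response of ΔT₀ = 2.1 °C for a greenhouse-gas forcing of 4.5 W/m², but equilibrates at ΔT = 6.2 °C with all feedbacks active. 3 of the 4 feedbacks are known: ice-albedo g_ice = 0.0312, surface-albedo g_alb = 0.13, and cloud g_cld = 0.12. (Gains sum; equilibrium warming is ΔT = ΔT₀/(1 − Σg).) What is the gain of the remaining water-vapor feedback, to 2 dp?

Amplification A = ΔT/ΔT₀ = 6.2/2.1 = 2.952.
Total gain g = 1 − 1/A = 1 − 1/2.952 = 0.6612.
Known gains sum to 0.0312 + 0.13 + 0.12 = 0.2812.
g_wv = 0.6612 − 0.2812 = 0.38.

0.38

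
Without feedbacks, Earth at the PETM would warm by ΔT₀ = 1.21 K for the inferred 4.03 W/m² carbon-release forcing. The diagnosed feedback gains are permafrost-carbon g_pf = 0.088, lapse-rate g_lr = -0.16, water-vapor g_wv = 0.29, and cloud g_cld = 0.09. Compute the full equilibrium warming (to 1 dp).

1.7 K

Total gain g = 0.088 − 0.16 + 0.29 + 0.09 = 0.308.
Amplification A = 1/(1 − 0.308) = 1.445.
ΔT = 1.21 × 1.445 = 1.7 K.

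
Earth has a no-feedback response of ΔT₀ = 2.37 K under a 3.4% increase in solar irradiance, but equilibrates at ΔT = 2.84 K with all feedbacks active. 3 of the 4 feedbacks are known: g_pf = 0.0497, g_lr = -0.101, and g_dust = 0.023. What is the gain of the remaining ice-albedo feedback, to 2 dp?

Amplification A = ΔT/ΔT₀ = 2.84/2.37 = 1.198.
Total gain g = 1 − 1/A = 1 − 1/1.198 = 0.1653.
Known gains sum to 0.0497 − 0.101 + 0.023 = -0.0283.
g_ice = 0.1653 + 0.0283 = 0.19.

0.19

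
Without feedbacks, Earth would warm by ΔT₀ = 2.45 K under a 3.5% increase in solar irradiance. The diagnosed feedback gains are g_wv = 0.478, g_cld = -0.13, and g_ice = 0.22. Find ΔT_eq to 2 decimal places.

Total gain g = 0.478 − 0.13 + 0.22 = 0.568.
Amplification A = 1/(1 − 0.568) = 2.315.
ΔT = 2.45 × 2.315 = 5.67 K.

5.67 K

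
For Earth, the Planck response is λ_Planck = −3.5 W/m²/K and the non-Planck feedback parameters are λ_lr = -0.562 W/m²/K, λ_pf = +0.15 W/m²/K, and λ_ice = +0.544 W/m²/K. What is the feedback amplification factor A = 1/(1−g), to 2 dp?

1.04

Convert to gains: g_lr = -0.562/3.5 = -0.1606; g_pf = 0.15/3.5 = 0.04286; g_ice = 0.544/3.5 = 0.1554.
Total gain g = 0.03766.
A = 1/(1 − 0.03766) = 1.04.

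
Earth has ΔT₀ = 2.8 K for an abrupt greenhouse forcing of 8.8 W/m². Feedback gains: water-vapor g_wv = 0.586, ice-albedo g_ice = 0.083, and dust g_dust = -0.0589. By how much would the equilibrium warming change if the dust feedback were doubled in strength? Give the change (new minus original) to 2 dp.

Original: g = 0.6101, ΔT = 2.8/(1−0.6101) = 7.1813 K.
With doubled dust: g' = 0.5512, ΔT' = 2.8/(1−0.5512) = 6.2389 K.
Change = 6.2389 − 7.1813 = -0.94 K.

-0.94 K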